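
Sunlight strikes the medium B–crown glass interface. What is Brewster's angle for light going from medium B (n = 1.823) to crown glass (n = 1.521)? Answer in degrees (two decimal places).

θ_B ≈ 39.84°

The reflected p-component vanishes when tan θ_B = n₂/n₁.
Brewster's condition: tan θ_B = n₂/n₁ = 1.521/1.823 = 0.8343. Taking the arctangent, θ_B = 39.84°.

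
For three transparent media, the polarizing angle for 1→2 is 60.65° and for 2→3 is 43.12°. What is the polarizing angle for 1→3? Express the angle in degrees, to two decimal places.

tan θ_B(1→2) = n₂/n₁ = tan 60.65° = 1.7783.
tan θ_B(2→3) = n₃/n₂ = tan 43.12° = 0.9364.
Multiplying, n₃/n₁ = 1.7783 × 0.9364 = 1.6653, and θ_B(1→3) = arctan 1.6653 = 59.02°.

θ_B ≈ 59.02°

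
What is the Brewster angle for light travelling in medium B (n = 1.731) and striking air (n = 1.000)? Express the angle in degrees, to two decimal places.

Here n₂/n₁ = 1.000/1.731 = 0.5777, and Brewster's law gives tan θ_B = n₂/n₁. Taking the arctangent, θ_B = 30.02°.

θ_B ≈ 30.02°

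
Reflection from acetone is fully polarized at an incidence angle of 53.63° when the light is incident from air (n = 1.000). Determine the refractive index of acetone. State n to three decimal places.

Full polarization of the reflected beam means tan θ_B = n₂/n₁, where n₁ is the incident medium (air).
n₂ = n₁ tan θ_B = 1.000 × tan 53.63° = 1.358.

n ≈ 1.358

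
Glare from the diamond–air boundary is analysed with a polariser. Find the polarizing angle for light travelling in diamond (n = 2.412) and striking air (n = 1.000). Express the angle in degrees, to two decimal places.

Brewster's condition: tan θ_B = n₂/n₁ = 1.000/2.412 = 0.4146.
So θ_B = arctan 0.4146 = 22.52°.

θ_B ≈ 22.52°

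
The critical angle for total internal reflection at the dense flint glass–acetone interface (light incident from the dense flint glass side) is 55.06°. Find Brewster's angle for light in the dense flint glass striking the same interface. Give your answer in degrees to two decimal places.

θ_B ≈ 39.34°

sin θ_c = n₂/n₁, so n₂/n₁ = sin 55.06° = 0.8198.
Brewster: tan θ_B = n₂/n₁ = 0.8198.
θ_B = arctan(0.8198) = 39.34°.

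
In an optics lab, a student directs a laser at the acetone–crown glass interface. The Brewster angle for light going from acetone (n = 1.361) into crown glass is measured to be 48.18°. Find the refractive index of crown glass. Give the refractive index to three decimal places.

n ≈ 1.521

Brewster's law: tan θ_B = n₂/n₁ (light incident in acetone, refracted into crown glass).
n₂ = n₁ tan θ_B = 1.361 × tan 48.18° = 1.521.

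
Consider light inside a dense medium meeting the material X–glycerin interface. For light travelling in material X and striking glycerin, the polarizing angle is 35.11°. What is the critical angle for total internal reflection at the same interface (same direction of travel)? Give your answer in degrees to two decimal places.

θ_c ≈ 44.67°

tan θ_B = n₂/n₁ = tan 35.11° = 0.7031.
Total internal reflection: sin θ_c = n₂/n₁ = 0.7031.
θ_c = arcsin(0.7031) = 44.67°.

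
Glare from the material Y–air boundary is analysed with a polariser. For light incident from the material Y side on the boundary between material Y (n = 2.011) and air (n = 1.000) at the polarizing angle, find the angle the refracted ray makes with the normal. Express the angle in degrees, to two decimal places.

tan θ_B = n₂/n₁ = 1.000/2.011 = 0.4973, so θ_B = 26.44°.
Since θ_B + θ_t = 90° at Brewster incidence, θ_t = 90° − 26.44° = 63.56°.

θ_t ≈ 63.56°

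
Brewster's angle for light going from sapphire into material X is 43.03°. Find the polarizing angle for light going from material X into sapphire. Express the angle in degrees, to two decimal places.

Reversing the direction swaps n₁ and n₂, so tan θ_B' = 1/tan θ_B and θ_B' = 90° − θ_B.
Hence θ_B' = 90° − 43.03° = 46.97°.

θ_B' ≈ 46.97°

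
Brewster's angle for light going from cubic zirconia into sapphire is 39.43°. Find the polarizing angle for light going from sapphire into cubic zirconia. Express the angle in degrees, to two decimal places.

θ_B' ≈ 50.57°

The two Brewster angles are complementary: θ_B' = 90° − θ_B = 90° − 39.43° = 50.57°.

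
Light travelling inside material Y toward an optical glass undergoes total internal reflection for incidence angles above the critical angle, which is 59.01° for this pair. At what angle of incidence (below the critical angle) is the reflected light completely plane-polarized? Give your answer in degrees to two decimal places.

θ_B ≈ 40.61°

sin θ_c = n₂/n₁, so n₂/n₁ = sin 59.01° = 0.8573.
Brewster: tan θ_B = n₂/n₁ = 0.8573.
θ_B = arctan(0.8573) = 40.61°.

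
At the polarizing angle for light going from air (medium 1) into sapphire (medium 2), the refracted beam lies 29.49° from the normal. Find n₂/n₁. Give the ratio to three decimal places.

n₂/n₁ ≈ 1.768

At Brewster incidence θ_B = 90° − θ_t = 90° − 29.49° = 60.51°.
Then n₂/n₁ = tan θ_B = tan 60.51° = 1.768.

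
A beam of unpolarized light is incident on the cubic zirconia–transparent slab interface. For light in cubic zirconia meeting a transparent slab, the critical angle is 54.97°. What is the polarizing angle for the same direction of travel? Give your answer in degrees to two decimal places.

At the critical angle sin θ_c = n₂/n₁, giving n₂/n₁ = sin 54.97° = 0.8189.
Then tan θ_B = n₂/n₁ = 0.8189, so θ_B = arctan 0.8189 = 39.31°.

θ_B ≈ 39.31°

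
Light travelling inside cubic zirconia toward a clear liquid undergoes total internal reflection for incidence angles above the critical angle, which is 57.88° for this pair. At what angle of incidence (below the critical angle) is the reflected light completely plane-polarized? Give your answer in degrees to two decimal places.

At the critical angle sin θ_c = n₂/n₁, giving n₂/n₁ = sin 57.88° = 0.8469.
Then tan θ_B = n₂/n₁ = 0.8469, so θ_B = arctan 0.8469 = 40.26°.

θ_B ≈ 40.26°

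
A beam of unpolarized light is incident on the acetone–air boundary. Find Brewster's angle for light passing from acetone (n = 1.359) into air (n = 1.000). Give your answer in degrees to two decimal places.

At Brewster's angle the reflected and refracted rays are perpendicular, which with Snell's law gives tan θ_B = n₂/n₁.
tan θ_B = n₂/n₁ = 1.000/1.359 = 0.7358.
θ_B = arctan(0.7358) = 36.35°.

θ_B ≈ 36.35°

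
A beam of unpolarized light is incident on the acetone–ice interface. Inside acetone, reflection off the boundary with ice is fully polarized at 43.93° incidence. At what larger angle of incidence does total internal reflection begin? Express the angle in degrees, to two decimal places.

θ_c ≈ 74.44°

From Brewster, n₂/n₁ = tan θ_B = tan 43.93° = 0.9633.
Then sin θ_c = n₂/n₁ = 0.9633, so θ_c = arcsin 0.9633 = 74.44°.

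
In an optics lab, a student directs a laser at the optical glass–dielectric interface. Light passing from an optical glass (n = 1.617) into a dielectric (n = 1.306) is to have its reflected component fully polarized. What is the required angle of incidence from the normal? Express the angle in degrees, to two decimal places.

θ_B ≈ 38.93°

Brewster's condition: tan θ_B = n₂/n₁ = 1.306/1.617 = 0.8077. Taking the arctangent, θ_B = 38.93°.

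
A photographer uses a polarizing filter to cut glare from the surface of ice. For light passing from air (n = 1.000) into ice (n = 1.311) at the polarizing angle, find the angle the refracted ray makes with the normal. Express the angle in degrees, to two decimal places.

θ_t ≈ 37.34°

θ_B = arctan(n₂/n₁) = arctan(1.311/1.000) = 52.66°.
The refracted ray is perpendicular to the reflected ray, so θ_t = 90° − θ_B = 37.34°.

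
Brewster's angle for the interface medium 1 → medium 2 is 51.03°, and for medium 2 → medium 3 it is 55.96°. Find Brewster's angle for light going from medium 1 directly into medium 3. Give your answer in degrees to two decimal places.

θ_B ≈ 61.35°

tan θ_B(1→2) = n₂/n₁ = tan 51.03° = 1.2362.
tan θ_B(2→3) = n₃/n₂ = tan 55.96° = 1.4803.
n₃/n₁ = 1.8300. Then tan θ_B(1→3) = n₃/n₁, so θ_B(1→3) = arctan(1.8300) = 61.35°.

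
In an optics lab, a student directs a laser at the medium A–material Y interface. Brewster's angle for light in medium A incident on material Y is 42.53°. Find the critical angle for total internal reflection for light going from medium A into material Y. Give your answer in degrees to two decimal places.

n₂/n₁ = tan 42.53° = 0.9173; the critical angle satisfies sin θ_c = n₂/n₁.
θ_c = arcsin(0.9173) = 66.53°.

θ_c ≈ 66.53°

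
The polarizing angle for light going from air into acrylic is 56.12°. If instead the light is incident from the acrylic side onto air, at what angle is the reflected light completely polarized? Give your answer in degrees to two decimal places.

θ_B' ≈ 33.88°

tan θ_B' = n₁/n₂ = 1/tan θ_B, so θ_B' = 90° − θ_B.
θ_B' = 90° − 56.12° = 33.88°.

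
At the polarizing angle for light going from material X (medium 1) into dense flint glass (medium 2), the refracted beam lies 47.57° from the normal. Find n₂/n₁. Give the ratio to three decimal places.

n₂/n₁ ≈ 0.914

At Brewster incidence θ_B = 90° − θ_t = 90° − 47.57° = 42.43°.
Then n₂/n₁ = tan θ_B = tan 42.43° = 0.914.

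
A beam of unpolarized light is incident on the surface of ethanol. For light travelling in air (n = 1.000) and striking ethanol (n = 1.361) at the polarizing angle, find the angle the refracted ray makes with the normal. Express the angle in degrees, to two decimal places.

θ_B = arctan(n₂/n₁) = arctan(1.361/1.000) = 53.69°.
Since θ_B + θ_t = 90° at Brewster incidence, θ_t = 90° − 53.69° = 36.31°.

θ_t ≈ 36.31°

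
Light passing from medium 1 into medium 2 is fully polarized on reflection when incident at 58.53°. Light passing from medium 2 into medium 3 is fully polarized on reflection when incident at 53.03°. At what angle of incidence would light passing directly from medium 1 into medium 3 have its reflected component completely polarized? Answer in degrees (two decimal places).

θ_B ≈ 65.26°

n₂/n₁ = tan 58.53° = 1.6338 and n₃/n₂ = tan 53.03° = 1.3285.
n₃/n₁ = 2.1705. Then tan θ_B(1→3) = n₃/n₁, so θ_B(1→3) = arctan(2.1705) = 65.26°.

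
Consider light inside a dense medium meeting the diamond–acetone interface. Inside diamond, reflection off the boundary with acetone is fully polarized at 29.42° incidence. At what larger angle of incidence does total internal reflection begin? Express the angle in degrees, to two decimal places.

tan θ_B = n₂/n₁ = tan 29.42° = 0.5639.
Total internal reflection: sin θ_c = n₂/n₁ = 0.5639.
θ_c = arcsin(0.5639) = 34.33°.

θ_c ≈ 34.33°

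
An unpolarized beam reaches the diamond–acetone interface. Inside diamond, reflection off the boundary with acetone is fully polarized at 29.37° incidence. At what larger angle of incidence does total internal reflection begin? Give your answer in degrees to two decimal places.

tan θ_B = n₂/n₁ = tan 29.37° = 0.5628.
Total internal reflection: sin θ_c = n₂/n₁ = 0.5628.
θ_c = arcsin(0.5628) = 34.25°.

θ_c ≈ 34.25°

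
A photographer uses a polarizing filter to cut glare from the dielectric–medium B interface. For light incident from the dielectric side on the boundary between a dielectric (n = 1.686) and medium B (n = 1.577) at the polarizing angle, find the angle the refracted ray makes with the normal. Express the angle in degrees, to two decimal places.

θ_t ≈ 46.91°

θ_B = arctan(n₂/n₁) = arctan(1.577/1.686) = 43.09°.
The refracted ray is perpendicular to the reflected ray, so θ_t = 90° − θ_B = 46.91°.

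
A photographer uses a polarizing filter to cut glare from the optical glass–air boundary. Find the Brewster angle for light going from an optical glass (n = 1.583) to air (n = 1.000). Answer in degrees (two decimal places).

Here n₂/n₁ = 1.000/1.583 = 0.6317, and Brewster's law gives tan θ_B = n₂/n₁.
θ_B = arctan(0.6317) = 32.28°.

θ_B ≈ 32.28°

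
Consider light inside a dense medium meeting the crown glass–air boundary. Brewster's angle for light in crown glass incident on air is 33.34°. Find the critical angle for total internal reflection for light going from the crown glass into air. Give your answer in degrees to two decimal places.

θ_c ≈ 41.14°

n₂/n₁ = tan 33.34° = 0.6579; the critical angle satisfies sin θ_c = n₂/n₁.
θ_c = arcsin(0.6579) = 41.14°.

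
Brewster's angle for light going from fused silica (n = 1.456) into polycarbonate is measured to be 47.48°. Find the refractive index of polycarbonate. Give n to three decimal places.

At Brewster's angle, tan θ_B = n₂/n₁ with n₁ on the incident side (fused silica) and n₂ on the transmitted side (polycarbonate).
n₂ = n₁ tan θ_B = 1.456 × tan 47.48° = 1.588.

n ≈ 1.588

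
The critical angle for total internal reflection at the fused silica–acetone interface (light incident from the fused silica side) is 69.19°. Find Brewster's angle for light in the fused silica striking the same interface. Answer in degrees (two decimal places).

θ_B ≈ 43.07°

n₂/n₁ = sin θ_c = sin 69.19° = 0.9348.
tan θ_B equals the same ratio, so θ_B = arctan(0.9348) = 43.07°.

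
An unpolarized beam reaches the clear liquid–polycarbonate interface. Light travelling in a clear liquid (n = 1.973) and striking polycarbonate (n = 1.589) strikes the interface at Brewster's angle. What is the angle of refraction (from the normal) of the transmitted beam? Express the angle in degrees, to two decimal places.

θ_B = arctan(n₂/n₁) = arctan(1.589/1.973) = 38.85°.
At Brewster's angle the reflected and refracted rays are perpendicular, so θ_t = 90° − θ_B = 90° − 38.85° = 51.15°.

θ_t ≈ 51.15°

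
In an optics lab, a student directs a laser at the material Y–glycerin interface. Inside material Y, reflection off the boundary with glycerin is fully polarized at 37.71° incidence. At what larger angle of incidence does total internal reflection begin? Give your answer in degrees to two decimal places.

θ_c ≈ 50.64°

From Brewster, n₂/n₁ = tan θ_B = tan 37.71° = 0.7732.
Then sin θ_c = n₂/n₁ = 0.7732, so θ_c = arcsin 0.7732 = 50.64°.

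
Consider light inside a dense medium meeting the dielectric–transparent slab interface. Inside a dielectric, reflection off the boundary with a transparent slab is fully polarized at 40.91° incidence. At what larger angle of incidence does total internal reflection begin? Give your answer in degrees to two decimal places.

θ_c ≈ 60.06°

n₂/n₁ = tan 40.91° = 0.8665; the critical angle satisfies sin θ_c = n₂/n₁.
θ_c = arcsin(0.8665) = 60.06°.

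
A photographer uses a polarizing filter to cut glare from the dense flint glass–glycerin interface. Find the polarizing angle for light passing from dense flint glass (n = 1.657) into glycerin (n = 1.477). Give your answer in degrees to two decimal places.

θ_B ≈ 41.71°

The reflected p-component vanishes when tan θ_B = n₂/n₁.
Brewster's condition: tan θ_B = n₂/n₁ = 1.477/1.657 = 0.8914. Taking the arctangent, θ_B = 41.71°.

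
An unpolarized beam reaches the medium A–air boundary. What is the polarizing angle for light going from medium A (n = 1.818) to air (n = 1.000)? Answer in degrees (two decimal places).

The reflected p-component vanishes when tan θ_B = n₂/n₁.
tan θ_B = n₂/n₁ = 1.000/1.818 = 0.5501.
So θ_B = arctan 0.5501 = 28.81°.

θ_B ≈ 28.81°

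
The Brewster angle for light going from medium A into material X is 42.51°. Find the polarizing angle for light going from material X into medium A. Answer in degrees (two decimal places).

The two Brewster angles are complementary: θ_B' = 90° − θ_B = 90° − 42.51° = 47.49°.

θ_B' ≈ 47.49°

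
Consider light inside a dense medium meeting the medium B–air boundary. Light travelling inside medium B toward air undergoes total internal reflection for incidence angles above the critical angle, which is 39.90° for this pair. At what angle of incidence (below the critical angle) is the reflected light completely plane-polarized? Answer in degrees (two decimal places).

At the critical angle sin θ_c = n₂/n₁, giving n₂/n₁ = sin 39.90° = 0.6414.
Then tan θ_B = n₂/n₁ = 0.6414, so θ_B = arctan 0.6414 = 32.68°.

θ_B ≈ 32.68°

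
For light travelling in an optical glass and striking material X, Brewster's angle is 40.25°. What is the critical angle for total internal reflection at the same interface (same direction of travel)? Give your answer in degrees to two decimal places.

θ_c ≈ 57.84°

From Brewster, n₂/n₁ = tan θ_B = tan 40.25° = 0.8466.
Then sin θ_c = n₂/n₁ = 0.8466, so θ_c = arcsin 0.8466 = 57.84°.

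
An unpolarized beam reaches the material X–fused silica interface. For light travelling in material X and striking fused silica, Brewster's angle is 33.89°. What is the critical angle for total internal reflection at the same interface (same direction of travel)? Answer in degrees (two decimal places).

θ_c ≈ 42.20°

n₂/n₁ = tan 33.89° = 0.6717; the critical angle satisfies sin θ_c = n₂/n₁.
θ_c = arcsin(0.6717) = 42.20°.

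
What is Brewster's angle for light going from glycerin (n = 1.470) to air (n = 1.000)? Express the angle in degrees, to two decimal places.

θ_B ≈ 34.23°

Brewster's condition: tan θ_B = n₂/n₁ = 1.000/1.470 = 0.6803.
θ_B = arctan(0.6803) = 34.23°.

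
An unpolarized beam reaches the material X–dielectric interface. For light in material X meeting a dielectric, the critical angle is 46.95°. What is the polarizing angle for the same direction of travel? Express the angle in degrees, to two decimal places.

θ_B ≈ 36.16°

At the critical angle sin θ_c = n₂/n₁, giving n₂/n₁ = sin 46.95° = 0.7308.
Then tan θ_B = n₂/n₁ = 0.7308, so θ_B = arctan 0.7308 = 36.16°.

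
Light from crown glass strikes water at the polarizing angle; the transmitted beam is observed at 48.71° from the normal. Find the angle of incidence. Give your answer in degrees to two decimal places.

θ_B ≈ 41.29°

Brewster's condition makes the reflected and refracted beams perpendicular: θ_B + θ_t = 90°.
So θ_B = 90° − θ_t = 90° − 48.71° = 41.29°.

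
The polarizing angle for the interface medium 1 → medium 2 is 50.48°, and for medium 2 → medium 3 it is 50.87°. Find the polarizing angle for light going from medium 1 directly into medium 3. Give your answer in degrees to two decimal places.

θ_B ≈ 56.13°

tan θ_B(1→2) = n₂/n₁ = tan 50.48° = 1.2122.
tan θ_B(2→3) = n₃/n₂ = tan 50.87° = 1.2292.
n₃/n₁ = 1.4901. Then tan θ_B(1→3) = n₃/n₁, so θ_B(1→3) = arctan(1.4901) = 56.13°.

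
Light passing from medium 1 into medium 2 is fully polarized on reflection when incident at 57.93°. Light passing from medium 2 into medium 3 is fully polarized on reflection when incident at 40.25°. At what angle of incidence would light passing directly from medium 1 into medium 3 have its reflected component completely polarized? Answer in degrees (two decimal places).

n₂/n₁ = tan 57.93° = 1.5960 and n₃/n₂ = tan 40.25° = 0.8466.
n₃/n₁ = 1.3511. Then tan θ_B(1→3) = n₃/n₁, so θ_B(1→3) = arctan(1.3511) = 53.49°.

θ_B ≈ 53.49°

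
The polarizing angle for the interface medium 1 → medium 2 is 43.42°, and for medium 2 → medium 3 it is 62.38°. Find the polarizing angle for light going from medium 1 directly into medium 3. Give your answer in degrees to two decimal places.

θ_B ≈ 61.06°

tan θ_B(1→2) = n₂/n₁ = tan 43.42° = 0.9463.
tan θ_B(2→3) = n₃/n₂ = tan 62.38° = 1.9112.
n₃/n₁ = 1.8086. Then tan θ_B(1→3) = n₃/n₁, so θ_B(1→3) = arctan(1.8086) = 61.06°.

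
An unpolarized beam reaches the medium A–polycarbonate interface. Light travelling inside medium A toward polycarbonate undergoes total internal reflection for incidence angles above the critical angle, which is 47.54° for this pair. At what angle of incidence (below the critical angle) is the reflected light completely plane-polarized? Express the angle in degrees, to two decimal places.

sin θ_c = n₂/n₁, so n₂/n₁ = sin 47.54° = 0.7377.
Brewster: tan θ_B = n₂/n₁ = 0.7377.
θ_B = arctan(0.7377) = 36.42°.

θ_B ≈ 36.42°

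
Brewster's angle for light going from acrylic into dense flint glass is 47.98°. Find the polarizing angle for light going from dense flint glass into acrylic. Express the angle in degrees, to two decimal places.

θ_B' ≈ 42.02°

tan θ_B' = n₁/n₂ = 1/tan θ_B, so θ_B' = 90° − θ_B.
θ_B' = 90° − 47.98° = 42.02°.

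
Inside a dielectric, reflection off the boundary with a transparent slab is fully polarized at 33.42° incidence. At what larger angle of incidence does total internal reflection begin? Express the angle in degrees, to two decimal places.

n₂/n₁ = tan 33.42° = 0.6599; the critical angle satisfies sin θ_c = n₂/n₁.
θ_c = arcsin(0.6599) = 41.29°.

θ_c ≈ 41.29°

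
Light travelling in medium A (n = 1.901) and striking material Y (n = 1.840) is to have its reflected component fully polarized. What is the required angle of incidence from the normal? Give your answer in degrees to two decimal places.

θ_B ≈ 44.07°

At Brewster's angle the reflected and refracted rays are perpendicular, which with Snell's law gives tan θ_B = n₂/n₁.
Brewster's condition: tan θ_B = n₂/n₁ = 1.840/1.901 = 0.9679. Taking the arctangent, θ_B = 44.07°.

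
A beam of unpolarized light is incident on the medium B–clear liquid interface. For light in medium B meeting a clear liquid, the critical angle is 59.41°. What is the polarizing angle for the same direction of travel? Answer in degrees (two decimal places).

sin θ_c = n₂/n₁, so n₂/n₁ = sin 59.41° = 0.8608.
Brewster: tan θ_B = n₂/n₁ = 0.8608.
θ_B = arctan(0.8608) = 40.72°.

θ_B ≈ 40.72°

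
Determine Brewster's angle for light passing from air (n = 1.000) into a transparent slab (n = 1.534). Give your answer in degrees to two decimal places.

At Brewster's angle the reflected and refracted rays are perpendicular, which with Snell's law gives tan θ_B = n₂/n₁.
Brewster's condition: tan θ_B = n₂/n₁ = 1.534/1.000 = 1.5340. Taking the arctangent, θ_B = 56.90°.

θ_B ≈ 56.90°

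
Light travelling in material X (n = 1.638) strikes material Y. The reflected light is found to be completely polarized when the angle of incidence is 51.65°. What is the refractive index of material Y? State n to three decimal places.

At the Brewster angle, tan θ_B = n₂/n₁ with n₁ on the incident side (material X) and n₂ on the transmitted side (material Y).
n₂ = n₁ tan θ_B = 1.638 × tan 51.65° = 2.070.

n ≈ 2.070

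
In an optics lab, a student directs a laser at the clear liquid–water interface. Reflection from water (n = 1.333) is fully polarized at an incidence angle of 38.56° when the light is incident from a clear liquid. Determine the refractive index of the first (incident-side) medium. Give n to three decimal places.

n ≈ 1.672

Brewster's law: tan θ_B = n₂/n₁ (light incident in a clear liquid, refracted into water).
n₁ = n₂ / tan θ_B = 1.333 / tan 38.56° = 1.672.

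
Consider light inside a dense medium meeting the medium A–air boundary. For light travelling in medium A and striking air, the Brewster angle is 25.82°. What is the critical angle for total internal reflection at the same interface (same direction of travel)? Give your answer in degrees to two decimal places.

n₂/n₁ = tan 25.82° = 0.4838; the critical angle satisfies sin θ_c = n₂/n₁.
θ_c = arcsin(0.4838) = 28.94°.

θ_c ≈ 28.94°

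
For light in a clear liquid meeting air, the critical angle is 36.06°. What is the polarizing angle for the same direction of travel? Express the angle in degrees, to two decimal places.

At the critical angle sin θ_c = n₂/n₁, giving n₂/n₁ = sin 36.06° = 0.5886.
Then tan θ_B = n₂/n₁ = 0.5886, so θ_B = arctan 0.5886 = 30.48°.

θ_B ≈ 30.48°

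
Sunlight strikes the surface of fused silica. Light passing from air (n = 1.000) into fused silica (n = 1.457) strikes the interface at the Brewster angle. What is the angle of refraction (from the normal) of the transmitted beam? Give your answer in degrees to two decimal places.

θ_B = arctan(n₂/n₁) = arctan(1.457/1.000) = 55.54°.
At Brewster's angle the reflected and refracted rays are perpendicular, so θ_t = 90° − θ_B = 90° − 55.54° = 34.46°.

θ_t ≈ 34.46°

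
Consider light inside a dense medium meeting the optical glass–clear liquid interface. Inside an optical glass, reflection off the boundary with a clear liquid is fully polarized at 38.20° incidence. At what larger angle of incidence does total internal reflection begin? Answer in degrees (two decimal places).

θ_c ≈ 51.90°

n₂/n₁ = tan 38.20° = 0.7869; the critical angle satisfies sin θ_c = n₂/n₁.
θ_c = arcsin(0.7869) = 51.90°.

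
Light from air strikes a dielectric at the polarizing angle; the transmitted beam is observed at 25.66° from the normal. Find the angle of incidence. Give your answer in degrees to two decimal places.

At Brewster's angle the reflected and refracted rays are perpendicular, so θ_B + θ_t = 90°.
θ_B = 90° − 25.66° = 64.34°.

θ_B ≈ 64.34°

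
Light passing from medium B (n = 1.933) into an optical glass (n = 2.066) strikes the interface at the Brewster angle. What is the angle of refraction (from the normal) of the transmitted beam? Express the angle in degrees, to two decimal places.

θ_B = arctan(n₂/n₁) = arctan(2.066/1.933) = 46.90°.
The refracted ray is perpendicular to the reflected ray, so θ_t = 90° − θ_B = 43.10°.

θ_t ≈ 43.10°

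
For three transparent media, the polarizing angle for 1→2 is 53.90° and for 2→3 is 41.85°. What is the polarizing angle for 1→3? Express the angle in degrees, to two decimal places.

θ_B ≈ 50.85°

n₂/n₁ = tan 53.90° = 1.3713 and n₃/n₂ = tan 41.85° = 0.8957.
So n₃/n₁ = (n₂/n₁)(n₃/n₂) = 1.3713 × 0.8957 = 1.2283.
θ_B(1→3) = arctan(1.2283) = 50.85°.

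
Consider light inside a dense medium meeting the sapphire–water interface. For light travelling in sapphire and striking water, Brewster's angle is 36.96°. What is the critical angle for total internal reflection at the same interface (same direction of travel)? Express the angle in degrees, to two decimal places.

From Brewster, n₂/n₁ = tan θ_B = tan 36.96° = 0.7525.
Then sin θ_c = n₂/n₁ = 0.7525, so θ_c = arcsin 0.7525 = 48.80°.

θ_c ≈ 48.80°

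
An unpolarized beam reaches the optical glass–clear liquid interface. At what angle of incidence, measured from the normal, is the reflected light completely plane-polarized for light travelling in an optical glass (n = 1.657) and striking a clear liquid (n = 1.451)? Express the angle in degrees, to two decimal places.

θ_B ≈ 41.21°

At Brewster's angle the reflected and refracted rays are perpendicular, which with Snell's law gives tan θ_B = n₂/n₁.
Brewster's condition: tan θ_B = n₂/n₁ = 1.451/1.657 = 0.8757.
So θ_B = arctan 0.8757 = 41.21°.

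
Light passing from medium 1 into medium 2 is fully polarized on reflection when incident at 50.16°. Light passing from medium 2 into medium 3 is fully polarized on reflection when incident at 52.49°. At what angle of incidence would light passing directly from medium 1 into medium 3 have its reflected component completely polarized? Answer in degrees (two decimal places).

tan θ_B(1→2) = n₂/n₁ = tan 50.16° = 1.1985.
tan θ_B(2→3) = n₃/n₂ = tan 52.49° = 1.3028.
Multiplying, n₃/n₁ = 1.1985 × 1.3028 = 1.5614, and θ_B(1→3) = arctan 1.5614 = 57.36°.

θ_B ≈ 57.36°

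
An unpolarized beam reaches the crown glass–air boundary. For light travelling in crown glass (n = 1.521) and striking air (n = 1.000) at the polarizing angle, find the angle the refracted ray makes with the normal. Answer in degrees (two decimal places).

θ_t ≈ 56.68°

θ_B = arctan(n₂/n₁) = arctan(1.000/1.521) = 33.32°.
Since θ_B + θ_t = 90° at Brewster incidence, θ_t = 90° − 33.32° = 56.68°.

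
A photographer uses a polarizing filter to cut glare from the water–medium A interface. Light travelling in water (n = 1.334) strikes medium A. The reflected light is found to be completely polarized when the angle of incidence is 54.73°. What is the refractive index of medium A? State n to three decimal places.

Brewster's law: tan θ_B = n₂/n₁ (light incident in water, refracted into medium A).
n₂ = n₁ tan θ_B = 1.334 × tan 54.73° = 1.886.

n ≈ 1.886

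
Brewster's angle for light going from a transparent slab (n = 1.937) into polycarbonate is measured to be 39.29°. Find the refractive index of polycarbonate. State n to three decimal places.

n ≈ 1.585

Full polarization of the reflected beam means tan θ_B = n₂/n₁, where n₁ is the incident medium (a transparent slab).
n₂ = n₁ tan θ_B = 1.937 × tan 39.29° = 1.585.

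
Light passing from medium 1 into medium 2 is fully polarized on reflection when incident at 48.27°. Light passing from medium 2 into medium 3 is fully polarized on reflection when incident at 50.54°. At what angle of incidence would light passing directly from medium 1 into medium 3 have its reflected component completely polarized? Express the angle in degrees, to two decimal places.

n₂/n₁ = tan 48.27° = 1.1212 and n₃/n₂ = tan 50.54° = 1.2148.
n₃/n₁ = 1.3621. Then tan θ_B(1→3) = n₃/n₁, so θ_B(1→3) = arctan(1.3621) = 53.71°.

θ_B ≈ 53.71°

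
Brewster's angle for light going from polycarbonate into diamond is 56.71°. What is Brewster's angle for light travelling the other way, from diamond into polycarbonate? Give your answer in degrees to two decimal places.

θ_B' ≈ 33.29°

The two Brewster angles are complementary: θ_B' = 90° − θ_B = 90° − 56.71° = 33.29°.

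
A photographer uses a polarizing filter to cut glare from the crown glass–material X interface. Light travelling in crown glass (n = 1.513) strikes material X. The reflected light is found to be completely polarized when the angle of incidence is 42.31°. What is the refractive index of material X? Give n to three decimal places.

Full polarization of the reflected beam means tan θ_B = n₂/n₁, where n₁ is the incident medium (crown glass).
n₂ = n₁ tan θ_B = 1.513 × tan 42.31° = 1.377.

n ≈ 1.377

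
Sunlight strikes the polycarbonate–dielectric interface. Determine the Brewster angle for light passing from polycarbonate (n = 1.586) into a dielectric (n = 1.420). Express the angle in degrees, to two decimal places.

θ_B ≈ 41.84°

Brewster's condition: tan θ_B = n₂/n₁ = 1.420/1.586 = 0.8953.
So θ_B = arctan 0.8953 = 41.84°.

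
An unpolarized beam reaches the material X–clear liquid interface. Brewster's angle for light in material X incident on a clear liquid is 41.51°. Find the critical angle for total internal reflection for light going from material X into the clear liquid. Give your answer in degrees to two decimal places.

θ_c ≈ 62.26°

n₂/n₁ = tan 41.51° = 0.8850; the critical angle satisfies sin θ_c = n₂/n₁.
θ_c = arcsin(0.8850) = 62.26°.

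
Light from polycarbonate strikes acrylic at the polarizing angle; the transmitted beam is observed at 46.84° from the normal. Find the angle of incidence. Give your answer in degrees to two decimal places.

Since the reflected and refracted rays are at right angles at the polarizing angle, θ_B + θ_t = 90°.
So θ_B = 90° − θ_t = 90° − 46.84° = 43.16°.

θ_B ≈ 43.16°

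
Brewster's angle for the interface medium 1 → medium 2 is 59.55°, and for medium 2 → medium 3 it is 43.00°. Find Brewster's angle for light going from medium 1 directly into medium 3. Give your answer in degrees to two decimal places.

θ_B ≈ 57.77°

Each Brewster angle gives a ratio: n₂/n₁ = tan 59.55° = 1.7011, n₃/n₂ = tan 43.00° = 0.9325.
So n₃/n₁ = (n₂/n₁)(n₃/n₂) = 1.7011 × 0.9325 = 1.5863.
θ_B(1→3) = arctan(1.5863) = 57.77°.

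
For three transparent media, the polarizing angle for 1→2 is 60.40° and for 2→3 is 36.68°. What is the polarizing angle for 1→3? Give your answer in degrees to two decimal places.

Each Brewster angle gives a ratio: n₂/n₁ = tan 60.40° = 1.7603, n₃/n₂ = tan 36.68° = 0.7448.
So n₃/n₁ = (n₂/n₁)(n₃/n₂) = 1.7603 × 0.7448 = 1.3111.
θ_B(1→3) = arctan(1.3111) = 52.67°.

θ_B ≈ 52.67°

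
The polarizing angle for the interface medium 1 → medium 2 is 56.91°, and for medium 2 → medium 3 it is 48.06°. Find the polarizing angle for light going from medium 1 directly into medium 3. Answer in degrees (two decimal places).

θ_B ≈ 59.65°

n₂/n₁ = tan 56.91° = 1.5346 and n₃/n₂ = tan 48.06° = 1.1130.
n₃/n₁ = 1.7079. Then tan θ_B(1→3) = n₃/n₁, so θ_B(1→3) = arctan(1.7079) = 59.65°.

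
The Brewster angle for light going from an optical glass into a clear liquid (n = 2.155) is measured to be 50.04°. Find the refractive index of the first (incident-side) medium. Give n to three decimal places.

At the Brewster angle, tan θ_B = n₂/n₁ with n₁ on the incident side (an optical glass) and n₂ on the transmitted side (a clear liquid).
n₁ = n₂ / tan θ_B = 2.155 / tan 50.04° = 1.806.

n ≈ 1.806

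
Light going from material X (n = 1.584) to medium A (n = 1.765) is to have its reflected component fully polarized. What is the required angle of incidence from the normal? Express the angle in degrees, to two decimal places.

θ_B ≈ 48.09°

At Brewster's angle the reflected and refracted rays are perpendicular, which with Snell's law gives tan θ_B = n₂/n₁.
Here n₂/n₁ = 1.765/1.584 = 1.1143, and Brewster's law gives tan θ_B = n₂/n₁.
θ_B = arctan(1.1143) = 48.09°.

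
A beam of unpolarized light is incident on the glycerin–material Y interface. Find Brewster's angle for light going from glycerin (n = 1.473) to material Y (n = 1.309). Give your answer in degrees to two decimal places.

The reflected p-component vanishes when tan θ_B = n₂/n₁.
Brewster's condition: tan θ_B = n₂/n₁ = 1.309/1.473 = 0.8887.
So θ_B = arctan 0.8887 = 41.63°.

θ_B ≈ 41.63°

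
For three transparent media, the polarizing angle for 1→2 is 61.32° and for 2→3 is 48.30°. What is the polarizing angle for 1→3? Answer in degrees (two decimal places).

θ_B ≈ 64.02°

n₂/n₁ = tan 61.32° = 1.8281 and n₃/n₂ = tan 48.30° = 1.1224.
n₃/n₁ = 2.0518. Then tan θ_B(1→3) = n₃/n₁, so θ_B(1→3) = arctan(2.0518) = 64.02°.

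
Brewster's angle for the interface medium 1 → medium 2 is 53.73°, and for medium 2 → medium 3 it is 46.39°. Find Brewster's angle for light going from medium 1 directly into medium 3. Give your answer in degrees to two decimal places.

n₂/n₁ = tan 53.73° = 1.3628 and n₃/n₂ = tan 46.39° = 1.0497.
Multiplying, n₃/n₁ = 1.3628 × 1.0497 = 1.4306, and θ_B(1→3) = arctan 1.4306 = 55.05°.

θ_B ≈ 55.05°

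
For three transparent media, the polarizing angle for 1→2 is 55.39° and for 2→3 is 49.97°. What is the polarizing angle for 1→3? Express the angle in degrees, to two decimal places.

Each Brewster angle gives a ratio: n₂/n₁ = tan 55.39° = 1.4490, n₃/n₂ = tan 49.97° = 1.1905.
Multiplying, n₃/n₁ = 1.4490 × 1.1905 = 1.7251, and θ_B(1→3) = arctan 1.7251 = 59.90°.

θ_B ≈ 59.90°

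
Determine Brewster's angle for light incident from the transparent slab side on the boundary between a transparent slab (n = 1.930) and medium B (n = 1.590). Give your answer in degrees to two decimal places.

θ_B ≈ 39.48°

tan θ_B = n₂/n₁ = 1.590/1.930 = 0.8238. Taking the arctangent, θ_B = 39.48°.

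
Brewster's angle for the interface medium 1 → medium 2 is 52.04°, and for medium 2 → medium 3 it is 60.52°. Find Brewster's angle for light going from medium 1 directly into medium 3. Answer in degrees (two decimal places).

θ_B ≈ 66.20°

tan θ_B(1→2) = n₂/n₁ = tan 52.04° = 1.2818.
tan θ_B(2→3) = n₃/n₂ = tan 60.52° = 1.7689.
Multiplying, n₃/n₁ = 1.2818 × 1.7689 = 2.2674, and θ_B(1→3) = arctan 2.2674 = 66.20°.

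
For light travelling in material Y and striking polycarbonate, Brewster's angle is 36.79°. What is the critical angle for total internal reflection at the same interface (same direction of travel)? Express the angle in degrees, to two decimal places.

n₂/n₁ = tan 36.79° = 0.7478; the critical angle satisfies sin θ_c = n₂/n₁.
θ_c = arcsin(0.7478) = 48.40°.

θ_c ≈ 48.40°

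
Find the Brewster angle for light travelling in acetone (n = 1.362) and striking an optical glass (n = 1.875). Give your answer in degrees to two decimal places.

θ_B ≈ 54.01°

At Brewster's angle the reflected and refracted rays are perpendicular, which with Snell's law gives tan θ_B = n₂/n₁.
Brewster's condition: tan θ_B = n₂/n₁ = 1.875/1.362 = 1.3767.
θ_B = arctan(1.3767) = 54.01°.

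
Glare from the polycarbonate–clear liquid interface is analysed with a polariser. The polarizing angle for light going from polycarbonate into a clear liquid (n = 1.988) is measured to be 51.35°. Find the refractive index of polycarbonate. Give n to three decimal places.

n ≈ 1.590

Full polarization of the reflected beam means tan θ_B = n₂/n₁, where n₁ is the incident medium (polycarbonate).
n₁ = n₂ / tan θ_B = 1.988 / tan 51.35° = 1.590.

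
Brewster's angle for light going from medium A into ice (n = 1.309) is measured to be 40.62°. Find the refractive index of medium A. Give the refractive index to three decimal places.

Brewster's law: tan θ_B = n₂/n₁ (light incident in medium A, refracted into ice).
n₁ = n₂ / tan θ_B = 1.309 / tan 40.62° = 1.526.

n ≈ 1.526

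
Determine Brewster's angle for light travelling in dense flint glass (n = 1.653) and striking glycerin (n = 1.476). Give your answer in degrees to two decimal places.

θ_B ≈ 41.76°

tan θ_B = n₂/n₁ = 1.476/1.653 = 0.8929. Taking the arctangent, θ_B = 41.76°.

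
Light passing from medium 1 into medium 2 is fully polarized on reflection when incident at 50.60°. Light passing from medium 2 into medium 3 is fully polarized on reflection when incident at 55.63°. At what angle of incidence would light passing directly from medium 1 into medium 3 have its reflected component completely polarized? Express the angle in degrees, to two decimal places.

θ_B ≈ 60.67°

n₂/n₁ = tan 50.60° = 1.2174 and n₃/n₂ = tan 55.63° = 1.4621.
Multiplying, n₃/n₁ = 1.2174 × 1.4621 = 1.7800, and θ_B(1→3) = arctan 1.7800 = 60.67°.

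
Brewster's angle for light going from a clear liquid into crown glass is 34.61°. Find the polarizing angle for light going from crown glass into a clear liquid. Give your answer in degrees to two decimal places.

θ_B' ≈ 55.39°

The two Brewster angles are complementary: θ_B' = 90° − θ_B = 90° − 34.61° = 55.39°.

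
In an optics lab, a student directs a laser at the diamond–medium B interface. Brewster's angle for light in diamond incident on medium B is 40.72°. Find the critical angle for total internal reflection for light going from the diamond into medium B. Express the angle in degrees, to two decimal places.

θ_c ≈ 59.40°

n₂/n₁ = tan 40.72° = 0.8607; the critical angle satisfies sin θ_c = n₂/n₁.
θ_c = arcsin(0.8607) = 59.40°.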